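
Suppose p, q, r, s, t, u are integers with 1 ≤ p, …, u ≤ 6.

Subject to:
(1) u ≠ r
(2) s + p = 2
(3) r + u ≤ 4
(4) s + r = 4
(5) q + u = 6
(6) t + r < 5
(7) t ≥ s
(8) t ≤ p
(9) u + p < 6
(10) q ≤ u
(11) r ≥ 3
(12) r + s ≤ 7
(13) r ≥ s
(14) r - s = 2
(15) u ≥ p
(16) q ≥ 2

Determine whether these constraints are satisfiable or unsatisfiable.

From constraint 11: r ≥ 3. From constraints 10 and 16: u ≥ q ≥ 2. Hence r + u ≥ 5. But constraint 3 requires r + u ≤ 4, and 4 < 5. Contradiction.

Unsatisfiable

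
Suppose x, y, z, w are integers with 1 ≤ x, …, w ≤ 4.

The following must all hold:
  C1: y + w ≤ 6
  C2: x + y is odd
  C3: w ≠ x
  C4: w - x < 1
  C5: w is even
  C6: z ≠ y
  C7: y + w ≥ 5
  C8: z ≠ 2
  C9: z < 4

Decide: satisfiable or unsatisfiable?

Satisfiable

Try x = 4, y = 3, z = 1, w = 2.
Check constraint 1: y + w = 5; constraint 4: w - x = -2. The remaining constraints are straightforward to verify.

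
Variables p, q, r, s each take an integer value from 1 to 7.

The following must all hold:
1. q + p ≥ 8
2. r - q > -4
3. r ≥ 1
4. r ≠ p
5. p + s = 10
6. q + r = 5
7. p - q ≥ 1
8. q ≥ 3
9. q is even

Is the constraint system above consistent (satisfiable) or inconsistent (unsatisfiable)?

Setting (p, q, r, s) = (6, 4, 1, 4) satisfies everything: constraint 1: q + p = 10; constraint 2: r - q = -3; constraint 5: p + s = 10, and the others follow.

Satisfiable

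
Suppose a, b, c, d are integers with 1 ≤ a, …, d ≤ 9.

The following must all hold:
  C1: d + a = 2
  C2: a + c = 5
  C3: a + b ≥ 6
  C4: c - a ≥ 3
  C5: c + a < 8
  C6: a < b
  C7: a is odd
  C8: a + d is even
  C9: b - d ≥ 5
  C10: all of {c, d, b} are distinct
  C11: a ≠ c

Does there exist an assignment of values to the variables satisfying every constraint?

Take a = 1, b = 6, c = 4, d = 1. Then constraint 1: d + a = 2; constraint 2: a + c = 5; constraint 3: a + b = 7, and every other listed constraint is also met.

Satisfiable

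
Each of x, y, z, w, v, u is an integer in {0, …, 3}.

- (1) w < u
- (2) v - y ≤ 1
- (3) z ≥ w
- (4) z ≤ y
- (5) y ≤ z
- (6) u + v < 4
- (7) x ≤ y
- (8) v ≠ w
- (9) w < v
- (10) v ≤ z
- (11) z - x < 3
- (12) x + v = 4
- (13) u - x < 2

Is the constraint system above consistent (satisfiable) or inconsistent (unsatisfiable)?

Satisfiable

Take x = 2, y = 3, z = 3, w = 0, v = 2, u = 1. Then constraint 2: v - y = -1; constraint 6: u + v = 3, and every other listed constraint is also met.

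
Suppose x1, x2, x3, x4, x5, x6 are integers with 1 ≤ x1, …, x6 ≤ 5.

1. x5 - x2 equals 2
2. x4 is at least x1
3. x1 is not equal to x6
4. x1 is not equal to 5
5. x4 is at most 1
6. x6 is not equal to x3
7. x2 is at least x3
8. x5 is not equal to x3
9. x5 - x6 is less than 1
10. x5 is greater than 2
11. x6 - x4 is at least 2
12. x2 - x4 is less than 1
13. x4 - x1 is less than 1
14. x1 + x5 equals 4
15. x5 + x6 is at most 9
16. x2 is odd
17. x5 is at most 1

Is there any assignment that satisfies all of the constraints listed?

From constraints 2 and 5: x1 ≤ x4 ≤ 1. From constraint 17: x5 ≤ 1. Hence x1 + x5 ≤ 2. But constraint 14 requires x1 + x5 = 4, and 4 > 2. Contradiction.

Unsatisfiable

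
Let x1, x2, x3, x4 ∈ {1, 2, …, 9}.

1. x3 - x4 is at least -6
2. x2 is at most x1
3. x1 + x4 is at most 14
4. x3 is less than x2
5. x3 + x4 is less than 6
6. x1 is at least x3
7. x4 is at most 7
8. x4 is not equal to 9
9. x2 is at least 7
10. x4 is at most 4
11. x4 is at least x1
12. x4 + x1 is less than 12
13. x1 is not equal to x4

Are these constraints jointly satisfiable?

Unsatisfiable

From constraints 2 and 9: x1 ≥ x2 and x2 ≥ 7, so x1 ≥ 7. From constraints 10 and 11: x1 ≤ x4 and x4 ≤ 4, so x1 ≤ 4. But 4 < 7, so no value of x1 works.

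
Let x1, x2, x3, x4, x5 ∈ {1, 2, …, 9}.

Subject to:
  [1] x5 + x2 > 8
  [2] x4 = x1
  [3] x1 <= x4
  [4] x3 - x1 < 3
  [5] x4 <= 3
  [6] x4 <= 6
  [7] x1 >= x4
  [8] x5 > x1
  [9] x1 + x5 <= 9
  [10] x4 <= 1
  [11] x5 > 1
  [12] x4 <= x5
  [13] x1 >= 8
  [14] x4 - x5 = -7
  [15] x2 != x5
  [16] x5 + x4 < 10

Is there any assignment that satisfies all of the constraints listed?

From constraint 13: x1 ≥ 8. From constraints 3 and 10: x1 ≤ x4 and x4 ≤ 1, so x1 ≤ 1. But 1 < 8, so no value of x1 works.

Unsatisfiable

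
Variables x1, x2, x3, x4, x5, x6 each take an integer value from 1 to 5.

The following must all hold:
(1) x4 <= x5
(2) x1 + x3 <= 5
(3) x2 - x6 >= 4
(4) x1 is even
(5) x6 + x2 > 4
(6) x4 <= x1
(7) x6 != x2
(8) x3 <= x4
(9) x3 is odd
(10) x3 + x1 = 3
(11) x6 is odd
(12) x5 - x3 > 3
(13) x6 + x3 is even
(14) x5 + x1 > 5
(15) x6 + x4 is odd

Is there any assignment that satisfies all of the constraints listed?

One satisfying assignment is x1 = 2, x2 = 5, x3 = 1, x4 = 2, x5 = 5, x6 = 1.
For the less obvious constraints — constraint 2: x1 + x3 = 3; constraint 3: x2 - x6 = 4 — and the others hold by inspection.

Satisfiable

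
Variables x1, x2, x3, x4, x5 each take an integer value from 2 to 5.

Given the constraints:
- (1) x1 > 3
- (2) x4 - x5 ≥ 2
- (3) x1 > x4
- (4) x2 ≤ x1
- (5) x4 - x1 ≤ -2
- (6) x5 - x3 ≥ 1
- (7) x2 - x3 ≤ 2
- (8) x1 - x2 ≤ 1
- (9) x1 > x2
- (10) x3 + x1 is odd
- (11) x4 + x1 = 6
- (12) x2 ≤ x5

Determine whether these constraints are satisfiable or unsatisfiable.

Unsatisfiable

Constraints 2, 5, 6, 7, and 8 give x4 − x5 ≥ 2, x5 − x3 ≥ 1, x3 − x2 ≥ -2, x2 − x1 ≥ -1, x1 − x4 ≥ 2.
Adding all 5 inequalities: the left sides telescope to 0, and the right sides sum to 2 + 1 + (-2) + (-1) + 2 = 2. So 0 ≥ 2, which is false.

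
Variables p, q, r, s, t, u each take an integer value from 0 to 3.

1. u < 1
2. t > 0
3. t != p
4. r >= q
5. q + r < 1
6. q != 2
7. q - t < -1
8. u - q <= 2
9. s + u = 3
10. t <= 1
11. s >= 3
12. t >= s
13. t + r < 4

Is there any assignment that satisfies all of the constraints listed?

Unsatisfiable

From constraints 11 and 12: t ≥ s and s ≥ 3, so t ≥ 3. From constraint 10: t ≤ 1. But 1 < 3, so no value of t works.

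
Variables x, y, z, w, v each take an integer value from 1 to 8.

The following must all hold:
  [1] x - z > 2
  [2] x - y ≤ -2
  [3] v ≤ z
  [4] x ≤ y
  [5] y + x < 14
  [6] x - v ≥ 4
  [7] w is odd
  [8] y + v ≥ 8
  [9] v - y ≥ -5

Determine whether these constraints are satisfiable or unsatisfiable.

Unsatisfiable

Constraints 2, 6, and 9 give v − y ≥ -5, y − x ≥ 2, x − v ≥ 4.
Adding all 3 inequalities: the left sides telescope to 0, and the right sides sum to (-5) + 2 + 4 = 1. So 0 ≥ 1, which is false.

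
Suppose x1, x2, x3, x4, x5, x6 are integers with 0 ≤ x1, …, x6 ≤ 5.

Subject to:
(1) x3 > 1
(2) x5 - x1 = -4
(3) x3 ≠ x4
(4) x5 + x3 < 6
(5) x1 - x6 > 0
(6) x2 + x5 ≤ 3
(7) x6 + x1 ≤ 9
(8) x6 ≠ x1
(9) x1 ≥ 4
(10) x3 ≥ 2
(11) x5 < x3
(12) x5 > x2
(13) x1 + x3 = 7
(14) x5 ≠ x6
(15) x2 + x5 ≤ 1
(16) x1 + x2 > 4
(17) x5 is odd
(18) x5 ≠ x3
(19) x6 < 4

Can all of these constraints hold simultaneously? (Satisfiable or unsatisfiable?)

Satisfiable

One satisfying assignment is x1 = 5, x2 = 0, x3 = 2, x4 = 4, x5 = 1, x6 = 3.
For the less obvious constraints — constraint 2: x5 - x1 = -4; constraint 4: x5 + x3 = 3 — and the others hold by inspection.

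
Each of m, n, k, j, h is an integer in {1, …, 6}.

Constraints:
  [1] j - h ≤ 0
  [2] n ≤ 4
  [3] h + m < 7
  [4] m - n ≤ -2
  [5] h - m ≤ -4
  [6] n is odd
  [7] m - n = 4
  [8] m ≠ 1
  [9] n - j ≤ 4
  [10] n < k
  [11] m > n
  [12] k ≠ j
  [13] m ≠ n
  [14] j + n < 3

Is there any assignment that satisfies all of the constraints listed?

Unsatisfiable

Constraints 1, 4, 5, and 9 give j − n ≥ -4, n − m ≥ 2, m − h ≥ 4, h − j ≥ 0.
Adding all 4 inequalities: the left sides telescope to 0, and the right sides sum to (-4) + 2 + 4 + 0 = 2. So 0 ≥ 2, which is false.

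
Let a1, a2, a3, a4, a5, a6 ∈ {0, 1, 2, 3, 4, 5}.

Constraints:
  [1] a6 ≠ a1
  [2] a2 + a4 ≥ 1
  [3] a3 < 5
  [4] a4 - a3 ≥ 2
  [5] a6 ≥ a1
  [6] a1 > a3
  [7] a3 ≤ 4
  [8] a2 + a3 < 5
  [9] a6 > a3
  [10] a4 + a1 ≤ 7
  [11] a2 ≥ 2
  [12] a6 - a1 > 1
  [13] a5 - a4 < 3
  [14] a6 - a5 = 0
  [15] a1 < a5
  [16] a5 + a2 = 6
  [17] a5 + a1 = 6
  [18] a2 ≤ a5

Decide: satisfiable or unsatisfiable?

Setting (a1, a2, a3, a4, a5, a6) = (2, 2, 0, 2, 4, 4) satisfies everything: constraint 2: a2 + a4 = 4; constraint 4: a4 - a3 = 2, and the others follow.

Satisfiable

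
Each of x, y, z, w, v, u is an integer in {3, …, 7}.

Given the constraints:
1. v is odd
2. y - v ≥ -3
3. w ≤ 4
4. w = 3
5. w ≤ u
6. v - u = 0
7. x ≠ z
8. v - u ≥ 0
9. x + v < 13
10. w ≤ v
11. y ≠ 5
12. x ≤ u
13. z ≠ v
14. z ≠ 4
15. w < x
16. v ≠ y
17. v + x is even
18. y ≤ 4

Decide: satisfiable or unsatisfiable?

Satisfiable

Setting (x, y, z, w, v, u) = (5, 4, 7, 3, 5, 5) satisfies everything: constraint 2: y - v = -1; constraint 6: v - u = 0, and the others follow.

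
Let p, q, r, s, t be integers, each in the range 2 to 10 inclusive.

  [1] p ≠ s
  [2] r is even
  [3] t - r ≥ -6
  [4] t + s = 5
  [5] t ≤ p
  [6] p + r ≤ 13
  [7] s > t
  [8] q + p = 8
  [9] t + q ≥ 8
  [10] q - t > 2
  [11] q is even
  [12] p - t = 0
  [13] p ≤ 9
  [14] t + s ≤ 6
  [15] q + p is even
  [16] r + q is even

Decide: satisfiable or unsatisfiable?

Try p = 2, q = 6, r = 8, s = 3, t = 2.
Check constraint 3: t - r = -6; constraint 4: t + s = 5; constraint 6: p + r = 10. The remaining constraints are straightforward to verify.

Satisfiable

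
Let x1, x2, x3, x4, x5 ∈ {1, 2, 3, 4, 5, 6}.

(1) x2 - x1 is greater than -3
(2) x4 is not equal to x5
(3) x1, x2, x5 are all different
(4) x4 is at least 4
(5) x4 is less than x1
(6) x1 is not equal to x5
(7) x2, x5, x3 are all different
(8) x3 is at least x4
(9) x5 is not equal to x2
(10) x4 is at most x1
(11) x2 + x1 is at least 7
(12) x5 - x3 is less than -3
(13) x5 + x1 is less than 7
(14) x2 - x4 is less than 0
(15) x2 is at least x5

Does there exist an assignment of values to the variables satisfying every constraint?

Try x1 = 5, x2 = 3, x3 = 5, x4 = 4, x5 = 1.
Check constraint 1: x2 - x1 = -2; constraint 11: x2 + x1 = 8; constraint 12: x5 - x3 = -4. The remaining constraints are straightforward to verify.

Satisfiable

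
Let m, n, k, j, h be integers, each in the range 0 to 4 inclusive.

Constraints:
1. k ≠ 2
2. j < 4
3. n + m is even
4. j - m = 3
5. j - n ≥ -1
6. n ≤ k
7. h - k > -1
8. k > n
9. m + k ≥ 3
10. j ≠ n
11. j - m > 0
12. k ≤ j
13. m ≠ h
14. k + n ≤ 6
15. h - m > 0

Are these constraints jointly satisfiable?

Take m = 0, n = 2, k = 3, j = 3, h = 3. Then constraint 4: j - m = 3; constraint 5: j - n = 1, and every other listed constraint is also met.

Satisfiable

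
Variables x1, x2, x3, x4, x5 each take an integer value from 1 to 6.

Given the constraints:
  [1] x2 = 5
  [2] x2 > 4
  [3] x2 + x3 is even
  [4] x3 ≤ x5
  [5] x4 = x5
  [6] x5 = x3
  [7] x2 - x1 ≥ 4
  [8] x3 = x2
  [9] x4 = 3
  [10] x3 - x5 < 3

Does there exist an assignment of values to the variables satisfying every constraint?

Constraint 9 fixes x4 = 3 and constraint 1 fixes x2 = 5. Constraints 5, 6, and 8 give x4 = x5 = x3 = x2, so x4 = x2. But 3 ≠ 5 — contradiction.

Unsatisfiable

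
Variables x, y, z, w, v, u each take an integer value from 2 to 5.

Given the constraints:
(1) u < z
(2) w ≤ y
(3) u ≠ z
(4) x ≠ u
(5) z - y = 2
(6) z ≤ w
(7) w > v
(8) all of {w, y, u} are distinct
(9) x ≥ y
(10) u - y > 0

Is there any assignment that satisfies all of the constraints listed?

Unsatisfiable

Constraints 1, 2, 6, and 10 give w ≤ y, y < u, u < z, z ≤ w. Chaining: w ≤ y < u < z ≤ w, which forces w < w — impossible.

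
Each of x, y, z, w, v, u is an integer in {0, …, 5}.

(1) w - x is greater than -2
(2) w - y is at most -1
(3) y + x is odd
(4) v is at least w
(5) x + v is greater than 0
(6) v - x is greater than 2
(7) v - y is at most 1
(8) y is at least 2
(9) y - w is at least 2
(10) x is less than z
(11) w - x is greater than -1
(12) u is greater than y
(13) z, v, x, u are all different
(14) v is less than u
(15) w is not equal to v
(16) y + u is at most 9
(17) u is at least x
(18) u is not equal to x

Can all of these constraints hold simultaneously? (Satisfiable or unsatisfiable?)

The assignment x = 0, y = 3, z = 4, w = 1, v = 3, u = 5 works:
  constraint 1 holds since w - x = 1.
  constraint 2 holds since w - y = -2.
The rest check out directly.

Satisfiable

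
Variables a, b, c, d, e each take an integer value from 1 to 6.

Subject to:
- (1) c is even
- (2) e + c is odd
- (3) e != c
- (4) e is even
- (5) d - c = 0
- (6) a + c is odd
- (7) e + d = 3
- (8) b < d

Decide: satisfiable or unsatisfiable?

Constraint 4 makes e even and constraint 1 makes c even, so e + c must be even. Constraint 2 says e + c is odd — contradiction.

Unsatisfiable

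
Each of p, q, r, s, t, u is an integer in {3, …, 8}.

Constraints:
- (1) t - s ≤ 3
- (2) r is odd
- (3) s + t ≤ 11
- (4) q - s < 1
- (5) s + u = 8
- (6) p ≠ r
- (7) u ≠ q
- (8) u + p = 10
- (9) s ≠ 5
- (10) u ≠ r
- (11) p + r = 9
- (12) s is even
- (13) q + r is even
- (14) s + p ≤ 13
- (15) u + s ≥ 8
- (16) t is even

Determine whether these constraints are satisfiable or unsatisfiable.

The assignment p = 6, q = 3, r = 3, s = 4, t = 4, u = 4 works:
  constraint 1 holds since t - s = 0.
  constraint 3 holds since s + t = 8.
The rest check out directly.

Satisfiable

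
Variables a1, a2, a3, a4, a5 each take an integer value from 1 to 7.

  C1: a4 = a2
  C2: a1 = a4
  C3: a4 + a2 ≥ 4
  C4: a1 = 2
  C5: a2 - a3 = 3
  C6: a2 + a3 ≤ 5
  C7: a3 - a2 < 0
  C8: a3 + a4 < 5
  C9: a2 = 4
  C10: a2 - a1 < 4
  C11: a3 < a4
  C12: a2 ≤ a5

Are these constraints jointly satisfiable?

Unsatisfiable

Constraint 4 fixes a1 = 2 and constraint 9 fixes a2 = 4. Constraints 1 and 2 give a1 = a4 = a2, so a1 = a2. But 2 ≠ 4 — contradiction.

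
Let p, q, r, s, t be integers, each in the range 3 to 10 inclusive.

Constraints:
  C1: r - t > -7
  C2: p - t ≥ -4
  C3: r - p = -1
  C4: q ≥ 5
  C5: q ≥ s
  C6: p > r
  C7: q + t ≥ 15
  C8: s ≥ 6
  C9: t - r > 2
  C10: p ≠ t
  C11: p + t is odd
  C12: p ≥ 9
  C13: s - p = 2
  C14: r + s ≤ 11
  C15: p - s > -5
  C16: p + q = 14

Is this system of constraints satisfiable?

From constraint 12: p ≥ 9. From constraints 5 and 8: q ≥ s ≥ 6. Hence p + q ≥ 15. But constraint 16 requires p + q = 14, and 14 < 15. Contradiction.

Unsatisfiable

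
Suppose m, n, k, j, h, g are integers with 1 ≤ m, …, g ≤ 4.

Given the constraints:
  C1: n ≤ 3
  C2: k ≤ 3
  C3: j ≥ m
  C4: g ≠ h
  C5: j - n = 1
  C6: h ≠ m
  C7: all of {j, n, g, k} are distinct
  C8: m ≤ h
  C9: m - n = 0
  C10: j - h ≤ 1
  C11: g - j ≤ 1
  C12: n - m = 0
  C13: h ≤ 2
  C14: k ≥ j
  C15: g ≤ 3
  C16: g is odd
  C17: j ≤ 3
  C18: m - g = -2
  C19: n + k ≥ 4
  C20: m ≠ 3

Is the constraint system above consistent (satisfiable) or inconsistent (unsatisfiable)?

Unsatisfiable

Constraints 1, 2, 15, and 17 confine each of j, n, g, k to the 3 values {1, …, 3} (the domain already gives each ≥ 1).
Constraint 7 requires all 4 of them to be distinct, but only 3 values are available — impossible by the pigeonhole principle.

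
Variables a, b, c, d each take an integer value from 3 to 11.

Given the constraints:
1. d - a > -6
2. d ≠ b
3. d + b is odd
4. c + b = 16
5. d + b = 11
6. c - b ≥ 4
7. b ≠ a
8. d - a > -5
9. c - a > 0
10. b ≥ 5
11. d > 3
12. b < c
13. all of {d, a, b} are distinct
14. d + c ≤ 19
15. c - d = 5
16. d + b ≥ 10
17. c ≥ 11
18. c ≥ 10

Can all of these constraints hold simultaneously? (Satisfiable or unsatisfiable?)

Setting (a, b, c, d) = (9, 5, 11, 6) satisfies everything: constraint 1: d - a = -3; constraint 4: c + b = 16, and the others follow.

Satisfiable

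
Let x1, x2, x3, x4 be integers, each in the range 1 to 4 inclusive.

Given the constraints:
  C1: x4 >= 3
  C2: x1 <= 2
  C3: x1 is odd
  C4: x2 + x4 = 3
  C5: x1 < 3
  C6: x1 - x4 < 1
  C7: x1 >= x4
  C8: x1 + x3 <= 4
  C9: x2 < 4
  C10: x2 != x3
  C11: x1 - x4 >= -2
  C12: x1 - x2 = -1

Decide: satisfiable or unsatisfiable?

From constraints 1 and 7: x1 ≥ x4 and x4 ≥ 3, so x1 ≥ 3. From constraint 5: x1 ≤ 2. But 2 < 3, so no value of x1 works.

Unsatisfiable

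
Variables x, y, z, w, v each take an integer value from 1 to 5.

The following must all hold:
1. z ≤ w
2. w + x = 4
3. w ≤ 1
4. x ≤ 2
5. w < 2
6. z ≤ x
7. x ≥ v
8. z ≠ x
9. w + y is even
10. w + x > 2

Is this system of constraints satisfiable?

Unsatisfiable

From constraint 3: w ≤ 1. From constraint 4: x ≤ 2. Hence w + x ≤ 3. But constraint 2 requires w + x = 4, and 4 > 3. Contradiction.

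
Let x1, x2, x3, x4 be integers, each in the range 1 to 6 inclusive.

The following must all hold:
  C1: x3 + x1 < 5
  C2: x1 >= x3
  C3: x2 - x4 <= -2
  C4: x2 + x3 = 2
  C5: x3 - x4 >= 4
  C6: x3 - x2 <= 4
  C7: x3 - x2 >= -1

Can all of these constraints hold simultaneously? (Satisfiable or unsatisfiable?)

Constraints 3, 5, and 6 give x2 − x3 ≥ -4, x3 − x4 ≥ 4, x4 − x2 ≥ 2.
Adding all 3 inequalities: the left sides telescope to 0, and the right sides sum to (-4) + 4 + 2 = 2. So 0 ≥ 2, which is false.

Unsatisfiable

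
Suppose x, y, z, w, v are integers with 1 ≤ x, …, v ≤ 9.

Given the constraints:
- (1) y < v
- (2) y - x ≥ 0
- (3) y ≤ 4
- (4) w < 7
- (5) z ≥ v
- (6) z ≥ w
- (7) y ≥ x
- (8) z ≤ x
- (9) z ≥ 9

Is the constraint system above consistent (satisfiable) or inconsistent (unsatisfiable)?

Unsatisfiable

From constraints 8 and 9: x ≥ z and z ≥ 9, so x ≥ 9. From constraints 3 and 7: x ≤ y and y ≤ 4, so x ≤ 4. But 4 < 9, so no value of x works.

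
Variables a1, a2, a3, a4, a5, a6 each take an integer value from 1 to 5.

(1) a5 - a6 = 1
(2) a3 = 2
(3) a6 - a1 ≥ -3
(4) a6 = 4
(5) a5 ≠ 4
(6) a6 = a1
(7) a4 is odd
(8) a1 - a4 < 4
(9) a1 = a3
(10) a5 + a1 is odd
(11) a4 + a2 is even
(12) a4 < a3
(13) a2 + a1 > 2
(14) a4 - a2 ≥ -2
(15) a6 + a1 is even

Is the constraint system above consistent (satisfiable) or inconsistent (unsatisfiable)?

Constraint 4 fixes a6 = 4 and constraint 2 fixes a3 = 2. Constraints 6 and 9 give a6 = a1 = a3, so a6 = a3. But 4 ≠ 2 — contradiction.

Unsatisfiable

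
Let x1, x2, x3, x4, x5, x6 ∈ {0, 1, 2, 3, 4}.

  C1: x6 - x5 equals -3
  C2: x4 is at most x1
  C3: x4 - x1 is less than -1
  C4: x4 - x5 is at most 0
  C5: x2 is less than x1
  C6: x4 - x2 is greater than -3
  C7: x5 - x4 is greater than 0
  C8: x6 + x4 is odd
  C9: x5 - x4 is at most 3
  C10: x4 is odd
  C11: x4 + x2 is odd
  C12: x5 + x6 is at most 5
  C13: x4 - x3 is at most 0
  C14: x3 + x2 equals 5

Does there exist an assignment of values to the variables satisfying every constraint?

Satisfiable

The assignment x1 = 3, x2 = 2, x3 = 3, x4 = 1, x5 = 3, x6 = 0 works:
  constraint 1 holds since x6 - x5 = -3.
  constraint 3 holds since x4 - x1 = -2.
The rest check out directly.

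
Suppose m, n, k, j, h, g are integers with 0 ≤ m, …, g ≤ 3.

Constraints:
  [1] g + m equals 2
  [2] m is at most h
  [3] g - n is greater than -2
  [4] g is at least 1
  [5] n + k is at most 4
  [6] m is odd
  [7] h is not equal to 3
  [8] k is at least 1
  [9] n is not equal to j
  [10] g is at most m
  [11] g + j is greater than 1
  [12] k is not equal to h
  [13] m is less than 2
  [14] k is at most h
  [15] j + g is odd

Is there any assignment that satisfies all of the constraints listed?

Setting (m, n, k, j, h, g) = (1, 1, 1, 2, 2, 1) satisfies everything: constraint 1: g + m = 2; constraint 3: g - n = 0, and the others follow.

Satisfiable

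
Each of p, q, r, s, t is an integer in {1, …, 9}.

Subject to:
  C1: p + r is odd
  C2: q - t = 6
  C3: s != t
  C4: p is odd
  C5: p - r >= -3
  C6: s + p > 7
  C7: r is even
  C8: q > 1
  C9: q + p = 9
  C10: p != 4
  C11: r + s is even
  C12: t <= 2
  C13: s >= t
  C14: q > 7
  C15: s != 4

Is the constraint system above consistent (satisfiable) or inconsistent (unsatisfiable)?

Satisfiable

Take p = 1, q = 8, r = 2, s = 8, t = 2. Then constraint 2: q - t = 6; constraint 5: p - r = -1, and every other listed constraint is also met.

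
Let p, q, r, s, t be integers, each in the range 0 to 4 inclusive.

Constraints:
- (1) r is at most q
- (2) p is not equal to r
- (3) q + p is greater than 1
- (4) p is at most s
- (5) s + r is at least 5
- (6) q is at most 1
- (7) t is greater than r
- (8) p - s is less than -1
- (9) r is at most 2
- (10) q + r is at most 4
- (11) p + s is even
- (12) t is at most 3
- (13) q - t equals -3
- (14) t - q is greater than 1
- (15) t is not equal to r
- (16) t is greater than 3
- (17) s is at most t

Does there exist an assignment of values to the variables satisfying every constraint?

From constraints 12 and 17: s ≤ t ≤ 3. From constraints 1 and 6: r ≤ q ≤ 1. Hence s + r ≤ 4. But constraint 5 requires s + r ≥ 5, and 5 > 4. Contradiction.

Unsatisfiable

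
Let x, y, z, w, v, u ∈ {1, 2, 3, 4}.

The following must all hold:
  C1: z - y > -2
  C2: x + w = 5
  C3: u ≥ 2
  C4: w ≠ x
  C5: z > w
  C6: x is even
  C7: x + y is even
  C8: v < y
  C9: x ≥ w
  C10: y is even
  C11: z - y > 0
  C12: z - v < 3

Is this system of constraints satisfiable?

Satisfiable

One satisfying assignment is x = 4, y = 2, z = 3, w = 1, v = 1, u = 4.
For the less obvious constraints — constraint 1: z - y = 1; constraint 2: x + w = 5 — and the others hold by inspection.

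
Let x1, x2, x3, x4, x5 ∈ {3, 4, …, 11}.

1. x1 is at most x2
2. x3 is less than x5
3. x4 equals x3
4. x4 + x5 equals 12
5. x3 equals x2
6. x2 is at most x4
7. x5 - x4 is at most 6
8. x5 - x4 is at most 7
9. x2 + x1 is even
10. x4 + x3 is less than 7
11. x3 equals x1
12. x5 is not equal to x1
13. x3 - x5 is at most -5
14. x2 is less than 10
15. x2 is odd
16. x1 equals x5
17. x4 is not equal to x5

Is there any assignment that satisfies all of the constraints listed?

Unsatisfiable

From constraints 3, 11, and 16, x4 = x3 = x1 = x5, so x4 = x5. But constraint 17 says x4 ≠ x5. Contradiction.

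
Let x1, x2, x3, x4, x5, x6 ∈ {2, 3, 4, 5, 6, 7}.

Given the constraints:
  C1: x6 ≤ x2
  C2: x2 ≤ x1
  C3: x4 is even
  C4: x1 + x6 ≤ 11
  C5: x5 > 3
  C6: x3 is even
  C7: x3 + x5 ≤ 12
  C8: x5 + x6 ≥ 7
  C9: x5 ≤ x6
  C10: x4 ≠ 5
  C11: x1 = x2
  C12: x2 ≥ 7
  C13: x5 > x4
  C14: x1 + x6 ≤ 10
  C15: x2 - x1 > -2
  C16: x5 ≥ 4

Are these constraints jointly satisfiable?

Unsatisfiable

From constraints 2 and 12: x1 ≥ x2 ≥ 7. From constraints 9 and 16: x6 ≥ x5 ≥ 4. Hence x1 + x6 ≥ 11. But constraint 14 requires x1 + x6 ≤ 10, and 10 < 11. Contradiction.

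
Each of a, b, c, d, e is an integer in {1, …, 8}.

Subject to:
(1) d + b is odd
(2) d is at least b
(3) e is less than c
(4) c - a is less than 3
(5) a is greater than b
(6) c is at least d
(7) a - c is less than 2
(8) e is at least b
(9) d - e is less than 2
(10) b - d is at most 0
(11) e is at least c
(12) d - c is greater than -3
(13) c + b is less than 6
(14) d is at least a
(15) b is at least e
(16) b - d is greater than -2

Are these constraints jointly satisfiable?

Constraints 5, 6, 11, 14, and 15 give c ≤ e, e ≤ b, b < a, a ≤ d, d ≤ c. Chaining: c ≤ e ≤ b < a ≤ d ≤ c, which forces c < c — impossible.

Unsatisfiable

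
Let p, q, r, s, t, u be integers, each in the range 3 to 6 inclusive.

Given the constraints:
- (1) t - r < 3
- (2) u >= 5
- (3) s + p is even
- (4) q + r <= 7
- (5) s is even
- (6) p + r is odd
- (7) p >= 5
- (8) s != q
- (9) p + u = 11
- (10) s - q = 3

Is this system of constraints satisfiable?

Satisfiable

The assignment p = 6, q = 3, r = 3, s = 6, t = 3, u = 5 works:
  constraint 1 holds since t - r = 0.
  constraint 4 holds since q + r = 6.
  constraint 9 holds since p + u = 11.
The rest check out directly.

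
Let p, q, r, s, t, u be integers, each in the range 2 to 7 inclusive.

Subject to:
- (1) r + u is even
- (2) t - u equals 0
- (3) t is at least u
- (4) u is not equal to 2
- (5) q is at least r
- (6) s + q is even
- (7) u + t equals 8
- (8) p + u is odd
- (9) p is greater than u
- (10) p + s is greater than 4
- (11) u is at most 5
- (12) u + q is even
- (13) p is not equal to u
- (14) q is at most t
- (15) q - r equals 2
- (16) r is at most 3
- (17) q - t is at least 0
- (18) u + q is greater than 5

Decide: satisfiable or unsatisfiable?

Satisfiable

One satisfying assignment is p = 5, q = 4, r = 2, s = 2, t = 4, u = 4.
For the less obvious constraints — constraint 2: t - u = 0; constraint 7: u + t = 8 — and the others hold by inspection.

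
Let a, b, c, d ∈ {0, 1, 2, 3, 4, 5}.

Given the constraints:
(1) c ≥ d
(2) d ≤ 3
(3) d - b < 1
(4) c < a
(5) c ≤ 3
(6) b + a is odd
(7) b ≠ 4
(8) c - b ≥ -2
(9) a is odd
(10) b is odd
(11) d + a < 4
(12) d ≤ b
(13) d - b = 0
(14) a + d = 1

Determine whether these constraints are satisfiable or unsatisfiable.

Constraint 10 makes b odd and constraint 9 makes a odd, so b + a must be even. Constraint 6 says b + a is odd — contradiction.

Unsatisfiable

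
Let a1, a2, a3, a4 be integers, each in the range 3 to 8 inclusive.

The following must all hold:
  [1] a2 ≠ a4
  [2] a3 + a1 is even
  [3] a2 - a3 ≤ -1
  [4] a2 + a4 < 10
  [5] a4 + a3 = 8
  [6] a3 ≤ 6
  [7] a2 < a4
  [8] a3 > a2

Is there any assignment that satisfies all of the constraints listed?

Satisfiable

Setting (a1, a2, a3, a4) = (6, 3, 4, 4) satisfies everything: constraint 3: a2 - a3 = -1; constraint 4: a2 + a4 = 7; constraint 5: a4 + a3 = 8, and the others follow.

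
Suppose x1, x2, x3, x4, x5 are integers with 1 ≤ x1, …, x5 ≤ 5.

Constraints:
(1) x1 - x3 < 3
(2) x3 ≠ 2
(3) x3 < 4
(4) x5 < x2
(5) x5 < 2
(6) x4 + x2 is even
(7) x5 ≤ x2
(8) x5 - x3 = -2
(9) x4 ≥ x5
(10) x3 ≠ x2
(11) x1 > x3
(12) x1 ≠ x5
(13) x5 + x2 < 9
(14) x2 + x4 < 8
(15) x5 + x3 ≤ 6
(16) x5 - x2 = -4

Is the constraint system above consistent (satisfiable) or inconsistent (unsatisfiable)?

Satisfiable

Try x1 = 4, x2 = 5, x3 = 3, x4 = 1, x5 = 1.
Check constraint 1: x1 - x3 = 1; constraint 8: x5 - x3 = -2; constraint 13: x5 + x2 = 6. The remaining constraints are straightforward to verify.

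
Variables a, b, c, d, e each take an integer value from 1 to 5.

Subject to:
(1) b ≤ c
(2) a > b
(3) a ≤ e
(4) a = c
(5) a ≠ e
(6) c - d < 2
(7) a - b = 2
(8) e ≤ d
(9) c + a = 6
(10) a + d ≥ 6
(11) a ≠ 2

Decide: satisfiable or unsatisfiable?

Setting (a, b, c, d, e) = (3, 1, 3, 4, 4) satisfies everything: constraint 6: c - d = -1; constraint 7: a - b = 2, and the others follow.

Satisfiable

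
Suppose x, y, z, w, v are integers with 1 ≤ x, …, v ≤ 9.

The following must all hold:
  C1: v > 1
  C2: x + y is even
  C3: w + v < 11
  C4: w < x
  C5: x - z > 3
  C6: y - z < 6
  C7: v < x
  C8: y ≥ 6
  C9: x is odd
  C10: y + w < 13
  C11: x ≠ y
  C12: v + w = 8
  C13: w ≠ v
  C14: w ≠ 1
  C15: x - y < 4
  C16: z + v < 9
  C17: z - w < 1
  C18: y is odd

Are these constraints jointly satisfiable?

Satisfiable

Setting (x, y, z, w, v) = (9, 7, 3, 3, 5) satisfies everything: constraint 3: w + v = 8; constraint 5: x - z = 6, and the others follow.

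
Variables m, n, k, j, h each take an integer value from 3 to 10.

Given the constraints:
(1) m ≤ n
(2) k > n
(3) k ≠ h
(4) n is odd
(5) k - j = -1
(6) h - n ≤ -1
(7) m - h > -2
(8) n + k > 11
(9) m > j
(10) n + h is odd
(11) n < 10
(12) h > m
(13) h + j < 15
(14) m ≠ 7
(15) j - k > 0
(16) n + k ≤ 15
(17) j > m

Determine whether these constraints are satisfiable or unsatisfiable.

Unsatisfiable

Constraints 2, 6, 9, 12, and 15 give h < n, n < k, k < j, j < m, m < h. Chaining: h < n < k < j < m < h, which forces h < h — impossible.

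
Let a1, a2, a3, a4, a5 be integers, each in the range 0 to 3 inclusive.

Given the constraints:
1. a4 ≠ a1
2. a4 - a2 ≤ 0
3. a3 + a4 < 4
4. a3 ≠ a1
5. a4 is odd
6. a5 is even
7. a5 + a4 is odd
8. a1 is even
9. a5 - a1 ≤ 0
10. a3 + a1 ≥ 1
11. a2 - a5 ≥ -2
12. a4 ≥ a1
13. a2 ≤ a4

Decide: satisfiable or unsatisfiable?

Satisfiable

The assignment a1 = 0, a2 = 1, a3 = 1, a4 = 1, a5 = 0 works:
  constraint 2 holds since a4 - a2 = 0.
  constraint 3 holds since a3 + a4 = 2.
  constraint 9 holds since a5 - a1 = 0.
The rest check out directly.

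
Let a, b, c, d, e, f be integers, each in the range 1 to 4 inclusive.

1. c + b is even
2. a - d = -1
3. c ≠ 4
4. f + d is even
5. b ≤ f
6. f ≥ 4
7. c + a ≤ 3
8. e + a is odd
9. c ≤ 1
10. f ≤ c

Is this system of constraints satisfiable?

From constraint 6: f ≥ 4. From constraints 9 and 10: f ≤ c and c ≤ 1, so f ≤ 1. But 1 < 4, so no value of f works.

Unsatisfiable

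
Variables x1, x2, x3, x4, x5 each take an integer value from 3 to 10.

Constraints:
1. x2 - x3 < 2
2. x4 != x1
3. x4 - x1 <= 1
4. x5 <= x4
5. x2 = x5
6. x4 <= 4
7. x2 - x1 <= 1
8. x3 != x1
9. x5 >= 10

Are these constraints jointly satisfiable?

From constraint 9: x5 ≥ 10. From constraints 4 and 6: x5 ≤ x4 and x4 ≤ 4, so x5 ≤ 4. But 4 < 10, so no value of x5 works.

Unsatisfiable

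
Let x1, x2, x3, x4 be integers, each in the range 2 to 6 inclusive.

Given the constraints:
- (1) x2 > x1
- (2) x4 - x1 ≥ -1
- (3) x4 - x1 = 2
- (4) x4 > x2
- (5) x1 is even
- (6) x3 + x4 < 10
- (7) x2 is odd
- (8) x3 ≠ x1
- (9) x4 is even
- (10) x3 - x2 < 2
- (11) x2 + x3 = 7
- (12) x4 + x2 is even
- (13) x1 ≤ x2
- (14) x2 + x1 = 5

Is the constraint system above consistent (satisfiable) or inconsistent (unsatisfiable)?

Unsatisfiable

Constraint 9 makes x4 even and constraint 7 makes x2 odd, so x4 + x2 must be odd. Constraint 12 says x4 + x2 is even — contradiction.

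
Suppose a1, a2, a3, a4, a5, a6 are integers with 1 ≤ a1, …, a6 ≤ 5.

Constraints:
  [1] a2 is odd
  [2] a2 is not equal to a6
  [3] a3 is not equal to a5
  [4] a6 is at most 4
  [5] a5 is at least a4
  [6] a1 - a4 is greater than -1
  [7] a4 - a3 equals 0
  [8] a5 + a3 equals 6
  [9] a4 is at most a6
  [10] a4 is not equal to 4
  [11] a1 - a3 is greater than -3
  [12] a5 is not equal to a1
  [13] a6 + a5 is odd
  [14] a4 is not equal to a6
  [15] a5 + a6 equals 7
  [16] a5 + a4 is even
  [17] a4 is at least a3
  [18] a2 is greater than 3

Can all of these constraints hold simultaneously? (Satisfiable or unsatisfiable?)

Try a1 = 1, a2 = 5, a3 = 1, a4 = 1, a5 = 5, a6 = 2.
Check constraint 6: a1 - a4 = 0; constraint 7: a4 - a3 = 0. The remaining constraints are straightforward to verify.

Satisfiable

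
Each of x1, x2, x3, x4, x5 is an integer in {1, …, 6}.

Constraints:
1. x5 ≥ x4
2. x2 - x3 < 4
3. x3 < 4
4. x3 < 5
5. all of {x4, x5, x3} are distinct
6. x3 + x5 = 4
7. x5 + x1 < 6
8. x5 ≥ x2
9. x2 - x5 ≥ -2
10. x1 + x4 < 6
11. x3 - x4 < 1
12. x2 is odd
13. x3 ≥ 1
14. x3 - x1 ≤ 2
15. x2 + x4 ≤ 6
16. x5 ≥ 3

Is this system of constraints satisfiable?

Satisfiable

Setting (x1, x2, x3, x4, x5) = (2, 3, 1, 2, 3) satisfies everything: constraint 2: x2 - x3 = 2; constraint 6: x3 + x5 = 4; constraint 7: x5 + x1 = 5, and the others follow.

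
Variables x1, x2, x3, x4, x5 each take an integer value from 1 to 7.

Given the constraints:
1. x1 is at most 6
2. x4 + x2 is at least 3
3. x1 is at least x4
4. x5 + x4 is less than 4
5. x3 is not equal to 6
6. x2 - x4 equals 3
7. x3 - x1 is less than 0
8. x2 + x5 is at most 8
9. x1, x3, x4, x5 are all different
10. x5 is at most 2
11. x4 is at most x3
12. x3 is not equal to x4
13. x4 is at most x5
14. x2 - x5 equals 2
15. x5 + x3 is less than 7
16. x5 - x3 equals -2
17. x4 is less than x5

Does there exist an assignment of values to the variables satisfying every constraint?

Satisfiable

Take x1 = 5, x2 = 4, x3 = 4, x4 = 1, x5 = 2. Then constraint 2: x4 + x2 = 5; constraint 4: x5 + x4 = 3; constraint 6: x2 - x4 = 3, and every other listed constraint is also met.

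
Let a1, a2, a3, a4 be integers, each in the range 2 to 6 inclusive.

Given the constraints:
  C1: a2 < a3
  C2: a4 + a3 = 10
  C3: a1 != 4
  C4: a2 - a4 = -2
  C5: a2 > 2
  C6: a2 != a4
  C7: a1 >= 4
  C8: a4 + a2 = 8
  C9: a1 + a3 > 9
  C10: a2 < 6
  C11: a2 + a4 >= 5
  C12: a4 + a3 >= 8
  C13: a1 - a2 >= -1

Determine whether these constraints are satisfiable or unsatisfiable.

Satisfiable

Setting (a1, a2, a3, a4) = (5, 3, 5, 5) satisfies everything: constraint 2: a4 + a3 = 10; constraint 4: a2 - a4 = -2, and the others follow.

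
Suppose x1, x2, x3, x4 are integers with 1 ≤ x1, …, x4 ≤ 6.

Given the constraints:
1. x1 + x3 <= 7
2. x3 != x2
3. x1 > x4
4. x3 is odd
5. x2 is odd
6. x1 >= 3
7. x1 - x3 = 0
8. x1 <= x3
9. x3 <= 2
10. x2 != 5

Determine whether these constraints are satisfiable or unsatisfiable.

Unsatisfiable

From constraint 6: x1 ≥ 3. From constraints 8 and 9: x1 ≤ x3 and x3 ≤ 2, so x1 ≤ 2. But 2 < 3, so no value of x1 works.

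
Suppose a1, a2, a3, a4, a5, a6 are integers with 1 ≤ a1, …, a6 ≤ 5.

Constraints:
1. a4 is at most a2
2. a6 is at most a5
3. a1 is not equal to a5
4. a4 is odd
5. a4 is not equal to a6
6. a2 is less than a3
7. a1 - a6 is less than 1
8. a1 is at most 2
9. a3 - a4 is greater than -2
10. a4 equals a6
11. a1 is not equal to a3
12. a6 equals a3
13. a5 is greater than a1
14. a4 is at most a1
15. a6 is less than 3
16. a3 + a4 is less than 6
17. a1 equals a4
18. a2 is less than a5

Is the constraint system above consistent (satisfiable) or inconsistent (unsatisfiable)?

From constraints 10, 12, and 17, a1 = a4 = a6 = a3, so a1 = a3. But constraint 11 says a1 ≠ a3. Contradiction.

Unsatisfiable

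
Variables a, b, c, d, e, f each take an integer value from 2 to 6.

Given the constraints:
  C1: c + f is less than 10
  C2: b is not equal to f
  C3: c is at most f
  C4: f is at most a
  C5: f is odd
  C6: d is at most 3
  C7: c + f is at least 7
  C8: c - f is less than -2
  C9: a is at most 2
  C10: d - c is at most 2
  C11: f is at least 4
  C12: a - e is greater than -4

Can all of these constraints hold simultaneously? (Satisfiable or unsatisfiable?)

Unsatisfiable

From constraint 11: f ≥ 4. From constraints 4 and 9: f ≤ a and a ≤ 2, so f ≤ 2. But 2 < 4, so no value of f works.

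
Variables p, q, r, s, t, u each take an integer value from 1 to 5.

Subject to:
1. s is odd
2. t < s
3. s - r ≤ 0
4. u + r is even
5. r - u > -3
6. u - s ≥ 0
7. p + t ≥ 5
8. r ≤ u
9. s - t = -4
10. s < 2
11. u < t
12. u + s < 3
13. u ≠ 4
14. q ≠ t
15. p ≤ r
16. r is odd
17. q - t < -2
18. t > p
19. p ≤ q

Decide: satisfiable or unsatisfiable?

Constraints 2, 3, 8, and 11 give t < s, s ≤ r, r ≤ u, u < t. Chaining: t < s ≤ r ≤ u < t, which forces t < t — impossible.

Unsatisfiable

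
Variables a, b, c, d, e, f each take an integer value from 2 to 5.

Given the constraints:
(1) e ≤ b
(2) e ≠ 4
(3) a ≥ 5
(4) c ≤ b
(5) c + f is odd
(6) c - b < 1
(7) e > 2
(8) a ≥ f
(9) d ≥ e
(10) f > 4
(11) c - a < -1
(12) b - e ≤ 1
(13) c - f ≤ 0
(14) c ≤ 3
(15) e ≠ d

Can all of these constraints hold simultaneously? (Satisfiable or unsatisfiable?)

Try a = 5, b = 4, c = 2, d = 4, e = 3, f = 5.
Check constraint 6: c - b = -2; constraint 11: c - a = -3. The remaining constraints are straightforward to verify.

Satisfiable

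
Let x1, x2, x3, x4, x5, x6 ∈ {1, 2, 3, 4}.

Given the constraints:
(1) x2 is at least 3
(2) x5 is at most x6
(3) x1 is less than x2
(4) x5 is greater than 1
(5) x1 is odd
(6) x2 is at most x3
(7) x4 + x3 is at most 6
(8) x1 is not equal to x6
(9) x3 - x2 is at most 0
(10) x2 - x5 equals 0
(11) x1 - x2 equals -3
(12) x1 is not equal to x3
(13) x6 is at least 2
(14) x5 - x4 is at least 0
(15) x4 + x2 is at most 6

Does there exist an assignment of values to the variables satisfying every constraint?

Satisfiable

The assignment x1 = 1, x2 = 4, x3 = 4, x4 = 1, x5 = 4, x6 = 4 works:
  constraint 7 holds since x4 + x3 = 5.
  constraint 9 holds since x3 - x2 = 0.
The rest check out directly.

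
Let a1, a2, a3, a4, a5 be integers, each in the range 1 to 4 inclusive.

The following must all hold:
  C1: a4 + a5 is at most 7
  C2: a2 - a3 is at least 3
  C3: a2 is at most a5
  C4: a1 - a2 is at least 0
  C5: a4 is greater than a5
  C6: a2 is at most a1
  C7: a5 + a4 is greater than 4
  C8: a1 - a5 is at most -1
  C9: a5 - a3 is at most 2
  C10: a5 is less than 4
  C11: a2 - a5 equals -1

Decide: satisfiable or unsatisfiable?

Constraints 2, 4, 8, and 9 give a3 − a5 ≥ -2, a5 − a1 ≥ 1, a1 − a2 ≥ 0, a2 − a3 ≥ 3.
Adding all 4 inequalities: the left sides telescope to 0, and the right sides sum to (-2) + 1 + 0 + 3 = 2. So 0 ≥ 2, which is false.

Unsatisfiable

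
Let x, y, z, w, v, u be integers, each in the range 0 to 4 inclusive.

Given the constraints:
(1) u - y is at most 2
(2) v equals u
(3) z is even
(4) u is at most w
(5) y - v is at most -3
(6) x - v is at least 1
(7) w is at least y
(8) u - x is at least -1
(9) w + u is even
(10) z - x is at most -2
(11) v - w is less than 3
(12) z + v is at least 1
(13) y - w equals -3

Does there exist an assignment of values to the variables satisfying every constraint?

Unsatisfiable

Constraints 1, 5, 6, and 8 give x − v ≥ 1, v − y ≥ 3, y − u ≥ -2, u − x ≥ -1.
Adding all 4 inequalities: the left sides telescope to 0, and the right sides sum to 1 + 3 + (-2) + (-1) = 1. So 0 ≥ 1, which is false.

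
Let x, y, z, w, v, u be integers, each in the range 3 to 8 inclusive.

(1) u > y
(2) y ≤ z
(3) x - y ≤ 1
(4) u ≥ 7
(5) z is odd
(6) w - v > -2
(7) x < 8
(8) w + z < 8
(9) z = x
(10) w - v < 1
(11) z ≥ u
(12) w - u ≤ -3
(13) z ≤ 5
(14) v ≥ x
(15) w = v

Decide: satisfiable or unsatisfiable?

Unsatisfiable

From constraints 4 and 11: z ≥ u and u ≥ 7, so z ≥ 7. From constraint 13: z ≤ 5. But 5 < 7, so no value of z works.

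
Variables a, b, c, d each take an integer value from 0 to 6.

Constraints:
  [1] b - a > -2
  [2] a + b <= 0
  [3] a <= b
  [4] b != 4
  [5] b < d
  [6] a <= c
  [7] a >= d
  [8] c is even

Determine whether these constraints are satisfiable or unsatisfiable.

Unsatisfiable

Constraints 3, 5, and 7 give a ≤ b, b < d, d ≤ a. Chaining: a ≤ b < d ≤ a, which forces a < a — impossible.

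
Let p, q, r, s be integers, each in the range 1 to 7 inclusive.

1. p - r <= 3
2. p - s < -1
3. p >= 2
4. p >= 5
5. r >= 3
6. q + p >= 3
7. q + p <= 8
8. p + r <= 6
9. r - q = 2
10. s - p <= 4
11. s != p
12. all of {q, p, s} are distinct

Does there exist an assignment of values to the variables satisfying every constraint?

From constraint 4: p ≥ 5. From constraint 5: r ≥ 3. Hence p + r ≥ 8. But constraint 8 requires p + r ≤ 6, and 6 < 8. Contradiction.

Unsatisfiable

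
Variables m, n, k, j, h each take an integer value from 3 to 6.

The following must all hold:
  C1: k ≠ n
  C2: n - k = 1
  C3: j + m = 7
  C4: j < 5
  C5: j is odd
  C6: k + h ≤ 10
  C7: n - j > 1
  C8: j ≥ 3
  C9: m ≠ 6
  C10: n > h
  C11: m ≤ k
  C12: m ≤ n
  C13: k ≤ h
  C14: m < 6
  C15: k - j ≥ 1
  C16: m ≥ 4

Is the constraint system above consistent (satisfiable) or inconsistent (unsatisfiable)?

One satisfying assignment is m = 4, n = 5, k = 4, j = 3, h = 4.
For the less obvious constraints — constraint 2: n - k = 1; constraint 3: j + m = 7 — and the others hold by inspection.

Satisfiable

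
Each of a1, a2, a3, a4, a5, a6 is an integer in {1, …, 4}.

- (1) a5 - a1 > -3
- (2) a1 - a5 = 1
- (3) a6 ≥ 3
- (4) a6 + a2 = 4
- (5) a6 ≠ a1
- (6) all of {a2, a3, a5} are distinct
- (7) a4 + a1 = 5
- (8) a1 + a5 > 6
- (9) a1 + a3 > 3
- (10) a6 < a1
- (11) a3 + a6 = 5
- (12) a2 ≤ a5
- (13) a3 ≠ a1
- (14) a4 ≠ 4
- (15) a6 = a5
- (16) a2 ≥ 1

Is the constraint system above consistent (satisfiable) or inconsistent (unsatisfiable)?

Satisfiable

Take a1 = 4, a2 = 1, a3 = 2, a4 = 1, a5 = 3, a6 = 3. Then constraint 1: a5 - a1 = -1; constraint 2: a1 - a5 = 1, and every other listed constraint is also met.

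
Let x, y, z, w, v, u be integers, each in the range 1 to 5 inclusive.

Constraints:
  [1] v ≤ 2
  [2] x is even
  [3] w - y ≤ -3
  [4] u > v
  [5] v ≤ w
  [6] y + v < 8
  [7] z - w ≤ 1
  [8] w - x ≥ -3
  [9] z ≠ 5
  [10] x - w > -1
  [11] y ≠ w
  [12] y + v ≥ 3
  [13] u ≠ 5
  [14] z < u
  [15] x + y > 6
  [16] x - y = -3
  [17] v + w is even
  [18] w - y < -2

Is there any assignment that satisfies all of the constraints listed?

Try x = 2, y = 5, z = 1, w = 1, v = 1, u = 4.
Check constraint 3: w - y = -4; constraint 6: y + v = 6; constraint 7: z - w = 0. The remaining constraints are straightforward to verify.

Satisfiable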